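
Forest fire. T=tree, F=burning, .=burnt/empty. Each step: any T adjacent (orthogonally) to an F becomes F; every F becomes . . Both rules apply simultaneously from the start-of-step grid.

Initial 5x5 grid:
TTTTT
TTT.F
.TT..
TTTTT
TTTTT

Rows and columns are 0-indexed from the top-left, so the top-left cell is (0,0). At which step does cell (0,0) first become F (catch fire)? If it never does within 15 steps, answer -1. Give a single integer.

Step 1: cell (0,0)='T' (+1 fires, +1 burnt)
Step 2: cell (0,0)='T' (+1 fires, +1 burnt)
Step 3: cell (0,0)='T' (+1 fires, +1 burnt)
Step 4: cell (0,0)='T' (+2 fires, +1 burnt)
Step 5: cell (0,0)='F' (+3 fires, +2 burnt)
  -> target ignites at step 5
Step 6: cell (0,0)='.' (+3 fires, +3 burnt)
Step 7: cell (0,0)='.' (+3 fires, +3 burnt)
Step 8: cell (0,0)='.' (+4 fires, +3 burnt)
Step 9: cell (0,0)='.' (+2 fires, +4 burnt)
Step 10: cell (0,0)='.' (+0 fires, +2 burnt)
  fire out at step 10

5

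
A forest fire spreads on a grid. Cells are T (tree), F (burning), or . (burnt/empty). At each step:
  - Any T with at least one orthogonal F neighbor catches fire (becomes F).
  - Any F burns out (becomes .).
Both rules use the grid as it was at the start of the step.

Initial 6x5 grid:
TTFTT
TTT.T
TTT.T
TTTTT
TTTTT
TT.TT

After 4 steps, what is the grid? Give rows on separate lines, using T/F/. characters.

Step 1: 3 trees catch fire, 1 burn out
  TF.FT
  TTF.T
  TTT.T
  TTTTT
  TTTTT
  TT.TT
Step 2: 4 trees catch fire, 3 burn out
  F...F
  TF..T
  TTF.T
  TTTTT
  TTTTT
  TT.TT
Step 3: 4 trees catch fire, 4 burn out
  .....
  F...F
  TF..T
  TTFTT
  TTTTT
  TT.TT
Step 4: 5 trees catch fire, 4 burn out
  .....
  .....
  F...F
  TF.FT
  TTFTT
  TT.TT

.....
.....
F...F
TF.FT
TTFTT
TT.TT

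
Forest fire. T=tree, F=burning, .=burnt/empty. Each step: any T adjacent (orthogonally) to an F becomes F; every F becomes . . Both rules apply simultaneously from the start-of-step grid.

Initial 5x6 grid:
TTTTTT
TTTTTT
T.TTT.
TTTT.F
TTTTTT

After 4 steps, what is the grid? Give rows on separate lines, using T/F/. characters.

Step 1: 1 trees catch fire, 1 burn out
  TTTTTT
  TTTTTT
  T.TTT.
  TTTT..
  TTTTTF
Step 2: 1 trees catch fire, 1 burn out
  TTTTTT
  TTTTTT
  T.TTT.
  TTTT..
  TTTTF.
Step 3: 1 trees catch fire, 1 burn out
  TTTTTT
  TTTTTT
  T.TTT.
  TTTT..
  TTTF..
Step 4: 2 trees catch fire, 1 burn out
  TTTTTT
  TTTTTT
  T.TTT.
  TTTF..
  TTF...

TTTTTT
TTTTTT
T.TTT.
TTTF..
TTF...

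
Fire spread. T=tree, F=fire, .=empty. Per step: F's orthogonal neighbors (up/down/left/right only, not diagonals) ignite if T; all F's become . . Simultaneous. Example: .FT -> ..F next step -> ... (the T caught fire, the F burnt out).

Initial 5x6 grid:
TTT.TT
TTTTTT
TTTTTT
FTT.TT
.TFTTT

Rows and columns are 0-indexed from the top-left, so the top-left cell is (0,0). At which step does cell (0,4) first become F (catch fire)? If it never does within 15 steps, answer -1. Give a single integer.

Step 1: cell (0,4)='T' (+5 fires, +2 burnt)
Step 2: cell (0,4)='T' (+4 fires, +5 burnt)
Step 3: cell (0,4)='T' (+6 fires, +4 burnt)
Step 4: cell (0,4)='T' (+5 fires, +6 burnt)
Step 5: cell (0,4)='T' (+2 fires, +5 burnt)
Step 6: cell (0,4)='F' (+2 fires, +2 burnt)
  -> target ignites at step 6
Step 7: cell (0,4)='.' (+1 fires, +2 burnt)
Step 8: cell (0,4)='.' (+0 fires, +1 burnt)
  fire out at step 8

6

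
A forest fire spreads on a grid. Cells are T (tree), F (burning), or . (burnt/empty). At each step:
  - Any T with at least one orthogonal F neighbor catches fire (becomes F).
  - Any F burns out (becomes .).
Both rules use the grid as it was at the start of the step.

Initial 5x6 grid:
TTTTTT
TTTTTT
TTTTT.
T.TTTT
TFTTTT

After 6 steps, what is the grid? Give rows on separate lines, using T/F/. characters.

Step 1: 2 trees catch fire, 1 burn out
  TTTTTT
  TTTTTT
  TTTTT.
  T.TTTT
  F.FTTT
Step 2: 3 trees catch fire, 2 burn out
  TTTTTT
  TTTTTT
  TTTTT.
  F.FTTT
  ...FTT
Step 3: 4 trees catch fire, 3 burn out
  TTTTTT
  TTTTTT
  FTFTT.
  ...FTT
  ....FT
Step 4: 6 trees catch fire, 4 burn out
  TTTTTT
  FTFTTT
  .F.FT.
  ....FT
  .....F
Step 5: 6 trees catch fire, 6 burn out
  FTFTTT
  .F.FTT
  ....F.
  .....F
  ......
Step 6: 3 trees catch fire, 6 burn out
  .F.FTT
  ....FT
  ......
  ......
  ......

.F.FTT
....FT
......
......
......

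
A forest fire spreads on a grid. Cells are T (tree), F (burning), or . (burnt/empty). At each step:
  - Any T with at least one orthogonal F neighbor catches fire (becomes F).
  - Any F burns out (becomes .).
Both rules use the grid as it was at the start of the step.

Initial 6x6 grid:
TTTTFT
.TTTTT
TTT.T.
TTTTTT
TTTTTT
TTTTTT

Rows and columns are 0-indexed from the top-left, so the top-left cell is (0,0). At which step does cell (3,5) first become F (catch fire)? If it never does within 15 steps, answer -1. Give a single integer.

Step 1: cell (3,5)='T' (+3 fires, +1 burnt)
Step 2: cell (3,5)='T' (+4 fires, +3 burnt)
Step 3: cell (3,5)='T' (+3 fires, +4 burnt)
Step 4: cell (3,5)='F' (+6 fires, +3 burnt)
  -> target ignites at step 4
Step 5: cell (3,5)='.' (+5 fires, +6 burnt)
Step 6: cell (3,5)='.' (+5 fires, +5 burnt)
Step 7: cell (3,5)='.' (+3 fires, +5 burnt)
Step 8: cell (3,5)='.' (+2 fires, +3 burnt)
Step 9: cell (3,5)='.' (+1 fires, +2 burnt)
Step 10: cell (3,5)='.' (+0 fires, +1 burnt)
  fire out at step 10

4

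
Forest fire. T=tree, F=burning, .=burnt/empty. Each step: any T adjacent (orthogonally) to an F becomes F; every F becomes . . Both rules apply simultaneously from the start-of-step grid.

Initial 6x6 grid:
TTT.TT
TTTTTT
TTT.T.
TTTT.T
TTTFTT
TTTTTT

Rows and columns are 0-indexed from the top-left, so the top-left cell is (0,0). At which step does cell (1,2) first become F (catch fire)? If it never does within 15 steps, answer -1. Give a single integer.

Step 1: cell (1,2)='T' (+4 fires, +1 burnt)
Step 2: cell (1,2)='T' (+5 fires, +4 burnt)
Step 3: cell (1,2)='T' (+6 fires, +5 burnt)
Step 4: cell (1,2)='F' (+4 fires, +6 burnt)
  -> target ignites at step 4
Step 5: cell (1,2)='.' (+4 fires, +4 burnt)
Step 6: cell (1,2)='.' (+3 fires, +4 burnt)
Step 7: cell (1,2)='.' (+4 fires, +3 burnt)
Step 8: cell (1,2)='.' (+1 fires, +4 burnt)
Step 9: cell (1,2)='.' (+0 fires, +1 burnt)
  fire out at step 9

4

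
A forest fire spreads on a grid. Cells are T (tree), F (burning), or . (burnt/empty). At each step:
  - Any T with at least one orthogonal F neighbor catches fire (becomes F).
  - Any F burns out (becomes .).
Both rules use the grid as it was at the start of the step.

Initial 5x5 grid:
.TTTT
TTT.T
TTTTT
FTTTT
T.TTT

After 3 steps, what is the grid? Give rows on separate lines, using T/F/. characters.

Step 1: 3 trees catch fire, 1 burn out
  .TTTT
  TTT.T
  FTTTT
  .FTTT
  F.TTT
Step 2: 3 trees catch fire, 3 burn out
  .TTTT
  FTT.T
  .FTTT
  ..FTT
  ..TTT
Step 3: 4 trees catch fire, 3 burn out
  .TTTT
  .FT.T
  ..FTT
  ...FT
  ..FTT

.TTTT
.FT.T
..FTT
...FT
..FTT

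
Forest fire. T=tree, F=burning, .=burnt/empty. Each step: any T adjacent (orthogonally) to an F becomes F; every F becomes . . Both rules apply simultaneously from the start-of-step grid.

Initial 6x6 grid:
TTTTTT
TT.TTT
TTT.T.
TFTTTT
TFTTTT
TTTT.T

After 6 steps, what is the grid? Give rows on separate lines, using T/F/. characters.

Step 1: 6 trees catch fire, 2 burn out
  TTTTTT
  TT.TTT
  TFT.T.
  F.FTTT
  F.FTTT
  TFTT.T
Step 2: 7 trees catch fire, 6 burn out
  TTTTTT
  TF.TTT
  F.F.T.
  ...FTT
  ...FTT
  F.FT.T
Step 3: 5 trees catch fire, 7 burn out
  TFTTTT
  F..TTT
  ....T.
  ....FT
  ....FT
  ...F.T
Step 4: 5 trees catch fire, 5 burn out
  F.FTTT
  ...TTT
  ....F.
  .....F
  .....F
  .....T
Step 5: 3 trees catch fire, 5 burn out
  ...FTT
  ...TFT
  ......
  ......
  ......
  .....F
Step 6: 3 trees catch fire, 3 burn out
  ....FT
  ...F.F
  ......
  ......
  ......
  ......

....FT
...F.F
......
......
......
......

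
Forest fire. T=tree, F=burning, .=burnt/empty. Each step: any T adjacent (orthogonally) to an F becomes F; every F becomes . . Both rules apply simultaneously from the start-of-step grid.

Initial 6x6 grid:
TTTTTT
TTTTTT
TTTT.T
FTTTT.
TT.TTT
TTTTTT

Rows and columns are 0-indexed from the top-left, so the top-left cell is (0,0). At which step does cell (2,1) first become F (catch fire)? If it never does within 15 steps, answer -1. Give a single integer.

Step 1: cell (2,1)='T' (+3 fires, +1 burnt)
Step 2: cell (2,1)='F' (+5 fires, +3 burnt)
  -> target ignites at step 2
Step 3: cell (2,1)='.' (+5 fires, +5 burnt)
Step 4: cell (2,1)='.' (+6 fires, +5 burnt)
Step 5: cell (2,1)='.' (+4 fires, +6 burnt)
Step 6: cell (2,1)='.' (+4 fires, +4 burnt)
Step 7: cell (2,1)='.' (+3 fires, +4 burnt)
Step 8: cell (2,1)='.' (+2 fires, +3 burnt)
Step 9: cell (2,1)='.' (+0 fires, +2 burnt)
  fire out at step 9

2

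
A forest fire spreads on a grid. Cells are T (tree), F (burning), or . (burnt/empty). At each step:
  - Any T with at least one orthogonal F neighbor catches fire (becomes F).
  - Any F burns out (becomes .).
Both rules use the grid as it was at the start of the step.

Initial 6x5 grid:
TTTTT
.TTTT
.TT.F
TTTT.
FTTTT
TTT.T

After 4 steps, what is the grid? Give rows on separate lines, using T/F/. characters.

Step 1: 4 trees catch fire, 2 burn out
  TTTTT
  .TTTF
  .TT..
  FTTT.
  .FTTT
  FTT.T
Step 2: 5 trees catch fire, 4 burn out
  TTTTF
  .TTF.
  .TT..
  .FTT.
  ..FTT
  .FT.T
Step 3: 6 trees catch fire, 5 burn out
  TTTF.
  .TF..
  .FT..
  ..FT.
  ...FT
  ..F.T
Step 4: 5 trees catch fire, 6 burn out
  TTF..
  .F...
  ..F..
  ...F.
  ....F
  ....T

TTF..
.F...
..F..
...F.
....F
....T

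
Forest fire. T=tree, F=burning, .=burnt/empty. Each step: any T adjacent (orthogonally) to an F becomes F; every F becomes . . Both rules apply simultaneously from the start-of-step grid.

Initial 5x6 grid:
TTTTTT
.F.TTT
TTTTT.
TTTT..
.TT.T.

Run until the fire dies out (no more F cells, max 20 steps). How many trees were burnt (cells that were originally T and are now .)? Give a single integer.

Answer: 20

Derivation:
Step 1: +2 fires, +1 burnt (F count now 2)
Step 2: +5 fires, +2 burnt (F count now 5)
Step 3: +5 fires, +5 burnt (F count now 5)
Step 4: +5 fires, +5 burnt (F count now 5)
Step 5: +2 fires, +5 burnt (F count now 2)
Step 6: +1 fires, +2 burnt (F count now 1)
Step 7: +0 fires, +1 burnt (F count now 0)
Fire out after step 7
Initially T: 21, now '.': 29
Total burnt (originally-T cells now '.'): 20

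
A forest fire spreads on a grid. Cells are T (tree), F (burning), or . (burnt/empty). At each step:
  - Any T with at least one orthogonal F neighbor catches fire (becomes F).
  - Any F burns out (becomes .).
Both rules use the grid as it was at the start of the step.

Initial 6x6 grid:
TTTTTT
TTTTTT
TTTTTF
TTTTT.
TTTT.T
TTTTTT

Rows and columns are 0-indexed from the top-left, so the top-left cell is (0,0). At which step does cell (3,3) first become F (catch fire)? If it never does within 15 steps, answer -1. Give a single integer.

Step 1: cell (3,3)='T' (+2 fires, +1 burnt)
Step 2: cell (3,3)='T' (+4 fires, +2 burnt)
Step 3: cell (3,3)='F' (+4 fires, +4 burnt)
  -> target ignites at step 3
Step 4: cell (3,3)='.' (+5 fires, +4 burnt)
Step 5: cell (3,3)='.' (+6 fires, +5 burnt)
Step 6: cell (3,3)='.' (+6 fires, +6 burnt)
Step 7: cell (3,3)='.' (+4 fires, +6 burnt)
Step 8: cell (3,3)='.' (+2 fires, +4 burnt)
Step 9: cell (3,3)='.' (+0 fires, +2 burnt)
  fire out at step 9

3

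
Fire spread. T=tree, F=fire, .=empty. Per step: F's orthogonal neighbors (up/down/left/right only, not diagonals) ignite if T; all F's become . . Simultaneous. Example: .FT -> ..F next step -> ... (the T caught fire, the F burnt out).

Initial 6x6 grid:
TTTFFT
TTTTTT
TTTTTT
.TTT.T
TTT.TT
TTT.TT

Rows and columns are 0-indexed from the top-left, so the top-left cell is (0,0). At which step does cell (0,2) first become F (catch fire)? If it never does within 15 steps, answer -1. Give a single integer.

Step 1: cell (0,2)='F' (+4 fires, +2 burnt)
  -> target ignites at step 1
Step 2: cell (0,2)='.' (+5 fires, +4 burnt)
Step 3: cell (0,2)='.' (+5 fires, +5 burnt)
Step 4: cell (0,2)='.' (+4 fires, +5 burnt)
Step 5: cell (0,2)='.' (+4 fires, +4 burnt)
Step 6: cell (0,2)='.' (+4 fires, +4 burnt)
Step 7: cell (0,2)='.' (+3 fires, +4 burnt)
Step 8: cell (0,2)='.' (+1 fires, +3 burnt)
Step 9: cell (0,2)='.' (+0 fires, +1 burnt)
  fire out at step 9

1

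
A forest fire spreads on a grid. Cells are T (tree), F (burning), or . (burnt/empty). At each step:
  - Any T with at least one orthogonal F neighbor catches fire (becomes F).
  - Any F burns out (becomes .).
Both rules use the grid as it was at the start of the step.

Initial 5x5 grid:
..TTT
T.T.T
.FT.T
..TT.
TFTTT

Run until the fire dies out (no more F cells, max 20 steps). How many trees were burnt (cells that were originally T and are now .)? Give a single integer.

Answer: 13

Derivation:
Step 1: +3 fires, +2 burnt (F count now 3)
Step 2: +3 fires, +3 burnt (F count now 3)
Step 3: +3 fires, +3 burnt (F count now 3)
Step 4: +1 fires, +3 burnt (F count now 1)
Step 5: +1 fires, +1 burnt (F count now 1)
Step 6: +1 fires, +1 burnt (F count now 1)
Step 7: +1 fires, +1 burnt (F count now 1)
Step 8: +0 fires, +1 burnt (F count now 0)
Fire out after step 8
Initially T: 14, now '.': 24
Total burnt (originally-T cells now '.'): 13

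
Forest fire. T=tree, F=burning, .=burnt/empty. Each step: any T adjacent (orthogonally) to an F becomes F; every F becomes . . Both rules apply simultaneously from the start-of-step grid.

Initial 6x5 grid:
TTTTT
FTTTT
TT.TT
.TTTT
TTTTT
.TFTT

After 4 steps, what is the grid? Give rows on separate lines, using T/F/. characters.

Step 1: 6 trees catch fire, 2 burn out
  FTTTT
  .FTTT
  FT.TT
  .TTTT
  TTFTT
  .F.FT
Step 2: 7 trees catch fire, 6 burn out
  .FTTT
  ..FTT
  .F.TT
  .TFTT
  TF.FT
  ....F
Step 3: 6 trees catch fire, 7 burn out
  ..FTT
  ...FT
  ...TT
  .F.FT
  F...F
  .....
Step 4: 4 trees catch fire, 6 burn out
  ...FT
  ....F
  ...FT
  ....F
  .....
  .....

...FT
....F
...FT
....F
.....
.....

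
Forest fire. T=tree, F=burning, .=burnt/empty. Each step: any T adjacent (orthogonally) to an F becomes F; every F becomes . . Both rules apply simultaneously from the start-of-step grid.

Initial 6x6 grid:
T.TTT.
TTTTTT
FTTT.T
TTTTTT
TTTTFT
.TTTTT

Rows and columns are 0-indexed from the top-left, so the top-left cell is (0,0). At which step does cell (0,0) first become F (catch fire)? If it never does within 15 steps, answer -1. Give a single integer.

Step 1: cell (0,0)='T' (+7 fires, +2 burnt)
Step 2: cell (0,0)='F' (+10 fires, +7 burnt)
  -> target ignites at step 2
Step 3: cell (0,0)='.' (+6 fires, +10 burnt)
Step 4: cell (0,0)='.' (+4 fires, +6 burnt)
Step 5: cell (0,0)='.' (+2 fires, +4 burnt)
Step 6: cell (0,0)='.' (+1 fires, +2 burnt)
Step 7: cell (0,0)='.' (+0 fires, +1 burnt)
  fire out at step 7

2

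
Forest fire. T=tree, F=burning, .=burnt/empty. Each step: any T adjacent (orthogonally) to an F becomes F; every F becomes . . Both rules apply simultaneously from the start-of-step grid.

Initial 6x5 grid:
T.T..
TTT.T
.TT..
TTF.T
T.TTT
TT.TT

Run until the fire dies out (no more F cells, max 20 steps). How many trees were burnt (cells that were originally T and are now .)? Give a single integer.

Step 1: +3 fires, +1 burnt (F count now 3)
Step 2: +4 fires, +3 burnt (F count now 4)
Step 3: +5 fires, +4 burnt (F count now 5)
Step 4: +4 fires, +5 burnt (F count now 4)
Step 5: +2 fires, +4 burnt (F count now 2)
Step 6: +0 fires, +2 burnt (F count now 0)
Fire out after step 6
Initially T: 19, now '.': 29
Total burnt (originally-T cells now '.'): 18

Answer: 18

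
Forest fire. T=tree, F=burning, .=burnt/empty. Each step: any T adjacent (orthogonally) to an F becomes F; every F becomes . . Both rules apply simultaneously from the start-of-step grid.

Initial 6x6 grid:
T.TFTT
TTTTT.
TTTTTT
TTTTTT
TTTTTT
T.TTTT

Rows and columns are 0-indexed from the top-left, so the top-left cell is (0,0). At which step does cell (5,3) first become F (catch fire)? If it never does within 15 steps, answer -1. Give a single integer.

Step 1: cell (5,3)='T' (+3 fires, +1 burnt)
Step 2: cell (5,3)='T' (+4 fires, +3 burnt)
Step 3: cell (5,3)='T' (+4 fires, +4 burnt)
Step 4: cell (5,3)='T' (+6 fires, +4 burnt)
Step 5: cell (5,3)='F' (+7 fires, +6 burnt)
  -> target ignites at step 5
Step 6: cell (5,3)='.' (+5 fires, +7 burnt)
Step 7: cell (5,3)='.' (+2 fires, +5 burnt)
Step 8: cell (5,3)='.' (+1 fires, +2 burnt)
Step 9: cell (5,3)='.' (+0 fires, +1 burnt)
  fire out at step 9

5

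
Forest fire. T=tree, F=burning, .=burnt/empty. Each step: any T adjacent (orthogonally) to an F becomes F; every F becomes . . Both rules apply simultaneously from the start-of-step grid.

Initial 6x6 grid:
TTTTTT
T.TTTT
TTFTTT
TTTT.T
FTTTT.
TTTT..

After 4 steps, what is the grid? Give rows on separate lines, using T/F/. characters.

Step 1: 7 trees catch fire, 2 burn out
  TTTTTT
  T.FTTT
  TF.FTT
  FTFT.T
  .FTTT.
  FTTT..
Step 2: 8 trees catch fire, 7 burn out
  TTFTTT
  T..FTT
  F...FT
  .F.F.T
  ..FTT.
  .FTT..
Step 3: 7 trees catch fire, 8 burn out
  TF.FTT
  F...FT
  .....F
  .....T
  ...FT.
  ..FT..
Step 4: 6 trees catch fire, 7 burn out
  F...FT
  .....F
  ......
  .....F
  ....F.
  ...F..

F...FT
.....F
......
.....F
....F.
...F..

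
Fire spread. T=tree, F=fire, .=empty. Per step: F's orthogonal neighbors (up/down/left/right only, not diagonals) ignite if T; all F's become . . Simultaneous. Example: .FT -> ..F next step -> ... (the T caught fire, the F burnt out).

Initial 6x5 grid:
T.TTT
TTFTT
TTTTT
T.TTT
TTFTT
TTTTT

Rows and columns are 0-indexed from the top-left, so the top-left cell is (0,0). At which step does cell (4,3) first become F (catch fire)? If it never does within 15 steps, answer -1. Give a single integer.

Step 1: cell (4,3)='F' (+8 fires, +2 burnt)
  -> target ignites at step 1
Step 2: cell (4,3)='.' (+10 fires, +8 burnt)
Step 3: cell (4,3)='.' (+8 fires, +10 burnt)
Step 4: cell (4,3)='.' (+0 fires, +8 burnt)
  fire out at step 4

1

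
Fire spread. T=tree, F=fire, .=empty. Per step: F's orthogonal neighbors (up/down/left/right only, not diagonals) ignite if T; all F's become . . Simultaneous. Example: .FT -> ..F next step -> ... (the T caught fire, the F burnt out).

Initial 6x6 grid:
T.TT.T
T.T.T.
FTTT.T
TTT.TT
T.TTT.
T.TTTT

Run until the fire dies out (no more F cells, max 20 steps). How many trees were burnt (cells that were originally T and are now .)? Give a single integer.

Answer: 23

Derivation:
Step 1: +3 fires, +1 burnt (F count now 3)
Step 2: +4 fires, +3 burnt (F count now 4)
Step 3: +4 fires, +4 burnt (F count now 4)
Step 4: +2 fires, +4 burnt (F count now 2)
Step 5: +3 fires, +2 burnt (F count now 3)
Step 6: +2 fires, +3 burnt (F count now 2)
Step 7: +2 fires, +2 burnt (F count now 2)
Step 8: +2 fires, +2 burnt (F count now 2)
Step 9: +1 fires, +2 burnt (F count now 1)
Step 10: +0 fires, +1 burnt (F count now 0)
Fire out after step 10
Initially T: 25, now '.': 34
Total burnt (originally-T cells now '.'): 23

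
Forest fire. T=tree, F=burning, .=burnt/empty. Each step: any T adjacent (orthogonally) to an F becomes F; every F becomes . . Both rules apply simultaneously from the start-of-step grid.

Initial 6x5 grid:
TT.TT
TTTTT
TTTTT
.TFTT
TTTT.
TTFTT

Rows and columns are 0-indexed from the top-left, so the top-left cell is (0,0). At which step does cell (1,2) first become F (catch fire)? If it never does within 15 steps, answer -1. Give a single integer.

Step 1: cell (1,2)='T' (+6 fires, +2 burnt)
Step 2: cell (1,2)='F' (+8 fires, +6 burnt)
  -> target ignites at step 2
Step 3: cell (1,2)='.' (+5 fires, +8 burnt)
Step 4: cell (1,2)='.' (+4 fires, +5 burnt)
Step 5: cell (1,2)='.' (+2 fires, +4 burnt)
Step 6: cell (1,2)='.' (+0 fires, +2 burnt)
  fire out at step 6

2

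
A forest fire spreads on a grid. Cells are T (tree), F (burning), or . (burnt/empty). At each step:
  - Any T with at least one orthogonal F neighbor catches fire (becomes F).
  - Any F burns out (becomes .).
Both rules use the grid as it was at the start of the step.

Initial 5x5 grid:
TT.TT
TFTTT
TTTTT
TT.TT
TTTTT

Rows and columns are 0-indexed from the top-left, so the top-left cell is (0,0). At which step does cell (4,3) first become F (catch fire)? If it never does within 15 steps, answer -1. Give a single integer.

Step 1: cell (4,3)='T' (+4 fires, +1 burnt)
Step 2: cell (4,3)='T' (+5 fires, +4 burnt)
Step 3: cell (4,3)='T' (+5 fires, +5 burnt)
Step 4: cell (4,3)='T' (+5 fires, +5 burnt)
Step 5: cell (4,3)='F' (+2 fires, +5 burnt)
  -> target ignites at step 5
Step 6: cell (4,3)='.' (+1 fires, +2 burnt)
Step 7: cell (4,3)='.' (+0 fires, +1 burnt)
  fire out at step 7

5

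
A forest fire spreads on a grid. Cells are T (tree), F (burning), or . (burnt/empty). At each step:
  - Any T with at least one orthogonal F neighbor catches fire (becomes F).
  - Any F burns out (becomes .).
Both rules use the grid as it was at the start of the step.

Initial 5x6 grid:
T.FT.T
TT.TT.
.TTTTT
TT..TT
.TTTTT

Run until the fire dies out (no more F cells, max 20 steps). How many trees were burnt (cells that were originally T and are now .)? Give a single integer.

Step 1: +1 fires, +1 burnt (F count now 1)
Step 2: +1 fires, +1 burnt (F count now 1)
Step 3: +2 fires, +1 burnt (F count now 2)
Step 4: +2 fires, +2 burnt (F count now 2)
Step 5: +3 fires, +2 burnt (F count now 3)
Step 6: +4 fires, +3 burnt (F count now 4)
Step 7: +5 fires, +4 burnt (F count now 5)
Step 8: +2 fires, +5 burnt (F count now 2)
Step 9: +0 fires, +2 burnt (F count now 0)
Fire out after step 9
Initially T: 21, now '.': 29
Total burnt (originally-T cells now '.'): 20

Answer: 20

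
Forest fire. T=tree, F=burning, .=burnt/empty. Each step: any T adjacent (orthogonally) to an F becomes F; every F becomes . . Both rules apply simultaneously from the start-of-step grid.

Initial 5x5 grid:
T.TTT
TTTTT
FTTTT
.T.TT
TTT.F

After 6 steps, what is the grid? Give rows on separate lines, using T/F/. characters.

Step 1: 3 trees catch fire, 2 burn out
  T.TTT
  FTTTT
  .FTTT
  .T.TF
  TTT..
Step 2: 6 trees catch fire, 3 burn out
  F.TTT
  .FTTT
  ..FTF
  .F.F.
  TTT..
Step 3: 4 trees catch fire, 6 burn out
  ..TTT
  ..FTF
  ...F.
  .....
  TFT..
Step 4: 5 trees catch fire, 4 burn out
  ..FTF
  ...F.
  .....
  .....
  F.F..
Step 5: 1 trees catch fire, 5 burn out
  ...F.
  .....
  .....
  .....
  .....
Step 6: 0 trees catch fire, 1 burn out
  .....
  .....
  .....
  .....
  .....

.....
.....
.....
.....
.....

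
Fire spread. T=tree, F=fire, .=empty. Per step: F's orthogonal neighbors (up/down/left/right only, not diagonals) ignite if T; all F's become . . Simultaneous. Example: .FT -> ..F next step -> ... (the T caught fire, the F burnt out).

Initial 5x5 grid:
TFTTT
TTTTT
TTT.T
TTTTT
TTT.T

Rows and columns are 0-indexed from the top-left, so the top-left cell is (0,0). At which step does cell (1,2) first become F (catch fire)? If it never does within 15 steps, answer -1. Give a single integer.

Step 1: cell (1,2)='T' (+3 fires, +1 burnt)
Step 2: cell (1,2)='F' (+4 fires, +3 burnt)
  -> target ignites at step 2
Step 3: cell (1,2)='.' (+5 fires, +4 burnt)
Step 4: cell (1,2)='.' (+4 fires, +5 burnt)
Step 5: cell (1,2)='.' (+4 fires, +4 burnt)
Step 6: cell (1,2)='.' (+1 fires, +4 burnt)
Step 7: cell (1,2)='.' (+1 fires, +1 burnt)
Step 8: cell (1,2)='.' (+0 fires, +1 burnt)
  fire out at step 8

2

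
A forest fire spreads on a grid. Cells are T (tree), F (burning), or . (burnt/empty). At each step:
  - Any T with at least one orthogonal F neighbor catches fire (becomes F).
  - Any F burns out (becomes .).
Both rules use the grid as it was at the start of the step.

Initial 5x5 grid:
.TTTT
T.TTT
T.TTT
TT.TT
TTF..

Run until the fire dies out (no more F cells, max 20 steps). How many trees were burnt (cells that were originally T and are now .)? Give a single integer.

Answer: 6

Derivation:
Step 1: +1 fires, +1 burnt (F count now 1)
Step 2: +2 fires, +1 burnt (F count now 2)
Step 3: +1 fires, +2 burnt (F count now 1)
Step 4: +1 fires, +1 burnt (F count now 1)
Step 5: +1 fires, +1 burnt (F count now 1)
Step 6: +0 fires, +1 burnt (F count now 0)
Fire out after step 6
Initially T: 18, now '.': 13
Total burnt (originally-T cells now '.'): 6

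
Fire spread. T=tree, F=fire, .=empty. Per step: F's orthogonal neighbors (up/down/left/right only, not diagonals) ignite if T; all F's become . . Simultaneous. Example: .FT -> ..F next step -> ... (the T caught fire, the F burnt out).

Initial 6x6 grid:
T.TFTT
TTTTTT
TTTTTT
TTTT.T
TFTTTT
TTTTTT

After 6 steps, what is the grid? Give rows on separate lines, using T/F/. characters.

Step 1: 7 trees catch fire, 2 burn out
  T.F.FT
  TTTFTT
  TTTTTT
  TFTT.T
  F.FTTT
  TFTTTT
Step 2: 10 trees catch fire, 7 burn out
  T....F
  TTF.FT
  TFTFTT
  F.FT.T
  ...FTT
  F.FTTT
Step 3: 8 trees catch fire, 10 burn out
  T.....
  TF...F
  F.F.FT
  ...F.T
  ....FT
  ...FTT
Step 4: 4 trees catch fire, 8 burn out
  T.....
  F.....
  .....F
  .....T
  .....F
  ....FT
Step 5: 3 trees catch fire, 4 burn out
  F.....
  ......
  ......
  .....F
  ......
  .....F
Step 6: 0 trees catch fire, 3 burn out
  ......
  ......
  ......
  ......
  ......
  ......

......
......
......
......
......
......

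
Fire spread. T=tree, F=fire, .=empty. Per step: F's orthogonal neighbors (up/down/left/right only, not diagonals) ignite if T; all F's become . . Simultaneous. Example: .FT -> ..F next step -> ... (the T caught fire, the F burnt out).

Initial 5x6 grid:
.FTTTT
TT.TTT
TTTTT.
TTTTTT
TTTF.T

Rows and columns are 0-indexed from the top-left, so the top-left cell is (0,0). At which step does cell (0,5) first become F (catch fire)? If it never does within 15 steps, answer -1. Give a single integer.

Step 1: cell (0,5)='T' (+4 fires, +2 burnt)
Step 2: cell (0,5)='T' (+7 fires, +4 burnt)
Step 3: cell (0,5)='T' (+8 fires, +7 burnt)
Step 4: cell (0,5)='F' (+4 fires, +8 burnt)
  -> target ignites at step 4
Step 5: cell (0,5)='.' (+1 fires, +4 burnt)
Step 6: cell (0,5)='.' (+0 fires, +1 burnt)
  fire out at step 6

4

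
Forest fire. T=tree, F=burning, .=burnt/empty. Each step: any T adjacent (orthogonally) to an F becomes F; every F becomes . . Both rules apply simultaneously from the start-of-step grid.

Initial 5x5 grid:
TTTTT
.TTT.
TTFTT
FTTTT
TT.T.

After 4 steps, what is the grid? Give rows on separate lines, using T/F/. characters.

Step 1: 7 trees catch fire, 2 burn out
  TTTTT
  .TFT.
  FF.FT
  .FFTT
  FT.T.
Step 2: 6 trees catch fire, 7 burn out
  TTFTT
  .F.F.
  ....F
  ...FT
  .F.T.
Step 3: 4 trees catch fire, 6 burn out
  TF.FT
  .....
  .....
  ....F
  ...F.
Step 4: 2 trees catch fire, 4 burn out
  F...F
  .....
  .....
  .....
  .....

F...F
.....
.....
.....
.....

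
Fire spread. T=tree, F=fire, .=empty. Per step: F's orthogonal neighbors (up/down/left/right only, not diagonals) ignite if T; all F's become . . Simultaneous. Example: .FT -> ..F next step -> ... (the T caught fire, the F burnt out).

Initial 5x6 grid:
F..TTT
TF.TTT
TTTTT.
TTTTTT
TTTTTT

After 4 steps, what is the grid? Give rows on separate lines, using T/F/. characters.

Step 1: 2 trees catch fire, 2 burn out
  ...TTT
  F..TTT
  TFTTT.
  TTTTTT
  TTTTTT
Step 2: 3 trees catch fire, 2 burn out
  ...TTT
  ...TTT
  F.FTT.
  TFTTTT
  TTTTTT
Step 3: 4 trees catch fire, 3 burn out
  ...TTT
  ...TTT
  ...FT.
  F.FTTT
  TFTTTT
Step 4: 5 trees catch fire, 4 burn out
  ...TTT
  ...FTT
  ....F.
  ...FTT
  F.FTTT

...TTT
...FTT
....F.
...FTT
F.FTTT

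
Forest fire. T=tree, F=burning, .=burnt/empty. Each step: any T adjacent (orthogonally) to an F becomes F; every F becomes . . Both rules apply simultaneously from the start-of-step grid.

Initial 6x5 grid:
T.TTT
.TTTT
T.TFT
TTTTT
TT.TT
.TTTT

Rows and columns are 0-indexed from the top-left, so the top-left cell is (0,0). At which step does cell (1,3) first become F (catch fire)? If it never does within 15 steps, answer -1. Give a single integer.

Step 1: cell (1,3)='F' (+4 fires, +1 burnt)
  -> target ignites at step 1
Step 2: cell (1,3)='.' (+6 fires, +4 burnt)
Step 3: cell (1,3)='.' (+6 fires, +6 burnt)
Step 4: cell (1,3)='.' (+4 fires, +6 burnt)
Step 5: cell (1,3)='.' (+3 fires, +4 burnt)
Step 6: cell (1,3)='.' (+0 fires, +3 burnt)
  fire out at step 6

1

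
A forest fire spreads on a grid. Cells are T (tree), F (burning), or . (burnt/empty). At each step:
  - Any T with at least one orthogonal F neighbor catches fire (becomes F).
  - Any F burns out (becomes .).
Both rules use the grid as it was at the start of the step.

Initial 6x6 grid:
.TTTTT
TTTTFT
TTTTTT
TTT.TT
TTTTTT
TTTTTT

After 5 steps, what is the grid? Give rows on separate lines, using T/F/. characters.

Step 1: 4 trees catch fire, 1 burn out
  .TTTFT
  TTTF.F
  TTTTFT
  TTT.TT
  TTTTTT
  TTTTTT
Step 2: 6 trees catch fire, 4 burn out
  .TTF.F
  TTF...
  TTTF.F
  TTT.FT
  TTTTTT
  TTTTTT
Step 3: 5 trees catch fire, 6 burn out
  .TF...
  TF....
  TTF...
  TTT..F
  TTTTFT
  TTTTTT
Step 4: 7 trees catch fire, 5 burn out
  .F....
  F.....
  TF....
  TTF...
  TTTF.F
  TTTTFT
Step 5: 5 trees catch fire, 7 burn out
  ......
  ......
  F.....
  TF....
  TTF...
  TTTF.F

......
......
F.....
TF....
TTF...
TTTF.F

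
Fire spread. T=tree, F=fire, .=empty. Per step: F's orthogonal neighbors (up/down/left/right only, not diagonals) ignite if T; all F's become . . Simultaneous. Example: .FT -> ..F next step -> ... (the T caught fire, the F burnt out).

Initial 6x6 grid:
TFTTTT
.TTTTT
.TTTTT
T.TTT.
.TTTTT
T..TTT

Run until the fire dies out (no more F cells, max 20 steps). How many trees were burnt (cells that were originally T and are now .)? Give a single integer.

Answer: 26

Derivation:
Step 1: +3 fires, +1 burnt (F count now 3)
Step 2: +3 fires, +3 burnt (F count now 3)
Step 3: +3 fires, +3 burnt (F count now 3)
Step 4: +4 fires, +3 burnt (F count now 4)
Step 5: +4 fires, +4 burnt (F count now 4)
Step 6: +4 fires, +4 burnt (F count now 4)
Step 7: +2 fires, +4 burnt (F count now 2)
Step 8: +2 fires, +2 burnt (F count now 2)
Step 9: +1 fires, +2 burnt (F count now 1)
Step 10: +0 fires, +1 burnt (F count now 0)
Fire out after step 10
Initially T: 28, now '.': 34
Total burnt (originally-T cells now '.'): 26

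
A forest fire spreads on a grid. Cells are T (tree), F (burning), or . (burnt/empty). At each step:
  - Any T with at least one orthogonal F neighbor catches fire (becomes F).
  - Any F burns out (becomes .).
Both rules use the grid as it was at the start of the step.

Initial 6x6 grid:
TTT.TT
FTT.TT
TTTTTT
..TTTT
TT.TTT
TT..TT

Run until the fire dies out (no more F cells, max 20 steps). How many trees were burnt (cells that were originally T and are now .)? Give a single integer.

Answer: 24

Derivation:
Step 1: +3 fires, +1 burnt (F count now 3)
Step 2: +3 fires, +3 burnt (F count now 3)
Step 3: +2 fires, +3 burnt (F count now 2)
Step 4: +2 fires, +2 burnt (F count now 2)
Step 5: +2 fires, +2 burnt (F count now 2)
Step 6: +4 fires, +2 burnt (F count now 4)
Step 7: +4 fires, +4 burnt (F count now 4)
Step 8: +3 fires, +4 burnt (F count now 3)
Step 9: +1 fires, +3 burnt (F count now 1)
Step 10: +0 fires, +1 burnt (F count now 0)
Fire out after step 10
Initially T: 28, now '.': 32
Total burnt (originally-T cells now '.'): 24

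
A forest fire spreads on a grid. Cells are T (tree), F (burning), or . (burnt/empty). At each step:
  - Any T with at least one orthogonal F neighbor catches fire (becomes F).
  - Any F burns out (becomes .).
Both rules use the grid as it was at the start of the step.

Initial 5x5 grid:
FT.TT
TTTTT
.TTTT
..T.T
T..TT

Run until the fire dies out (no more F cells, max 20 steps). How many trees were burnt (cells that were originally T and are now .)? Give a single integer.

Answer: 16

Derivation:
Step 1: +2 fires, +1 burnt (F count now 2)
Step 2: +1 fires, +2 burnt (F count now 1)
Step 3: +2 fires, +1 burnt (F count now 2)
Step 4: +2 fires, +2 burnt (F count now 2)
Step 5: +4 fires, +2 burnt (F count now 4)
Step 6: +2 fires, +4 burnt (F count now 2)
Step 7: +1 fires, +2 burnt (F count now 1)
Step 8: +1 fires, +1 burnt (F count now 1)
Step 9: +1 fires, +1 burnt (F count now 1)
Step 10: +0 fires, +1 burnt (F count now 0)
Fire out after step 10
Initially T: 17, now '.': 24
Total burnt (originally-T cells now '.'): 16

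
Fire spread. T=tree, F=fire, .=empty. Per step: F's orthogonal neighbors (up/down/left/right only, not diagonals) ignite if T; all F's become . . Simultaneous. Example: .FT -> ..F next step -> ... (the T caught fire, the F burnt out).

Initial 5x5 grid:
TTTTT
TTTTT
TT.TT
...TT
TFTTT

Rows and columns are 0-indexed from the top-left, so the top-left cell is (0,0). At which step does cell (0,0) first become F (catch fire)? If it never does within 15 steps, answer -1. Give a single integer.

Step 1: cell (0,0)='T' (+2 fires, +1 burnt)
Step 2: cell (0,0)='T' (+1 fires, +2 burnt)
Step 3: cell (0,0)='T' (+2 fires, +1 burnt)
Step 4: cell (0,0)='T' (+2 fires, +2 burnt)
Step 5: cell (0,0)='T' (+2 fires, +2 burnt)
Step 6: cell (0,0)='T' (+3 fires, +2 burnt)
Step 7: cell (0,0)='T' (+3 fires, +3 burnt)
Step 8: cell (0,0)='T' (+3 fires, +3 burnt)
Step 9: cell (0,0)='F' (+2 fires, +3 burnt)
  -> target ignites at step 9
Step 10: cell (0,0)='.' (+0 fires, +2 burnt)
  fire out at step 10

9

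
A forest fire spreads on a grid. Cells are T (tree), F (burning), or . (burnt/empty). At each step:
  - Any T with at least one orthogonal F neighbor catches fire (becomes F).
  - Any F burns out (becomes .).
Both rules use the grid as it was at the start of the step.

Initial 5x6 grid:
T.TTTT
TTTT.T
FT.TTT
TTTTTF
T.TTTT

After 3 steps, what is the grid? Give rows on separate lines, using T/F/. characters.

Step 1: 6 trees catch fire, 2 burn out
  T.TTTT
  FTTT.T
  .F.TTF
  FTTTF.
  T.TTTF
Step 2: 8 trees catch fire, 6 burn out
  F.TTTT
  .FTT.F
  ...TF.
  .FTF..
  F.TTF.
Step 3: 5 trees catch fire, 8 burn out
  ..TTTF
  ..FT..
  ...F..
  ..F...
  ..TF..

..TTTF
..FT..
...F..
..F...
..TF..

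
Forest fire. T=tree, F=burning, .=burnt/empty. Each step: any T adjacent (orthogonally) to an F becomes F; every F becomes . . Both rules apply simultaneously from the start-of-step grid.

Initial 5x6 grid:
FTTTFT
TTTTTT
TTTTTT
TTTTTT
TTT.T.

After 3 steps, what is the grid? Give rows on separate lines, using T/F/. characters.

Step 1: 5 trees catch fire, 2 burn out
  .FTF.F
  FTTTFT
  TTTTTT
  TTTTTT
  TTT.T.
Step 2: 6 trees catch fire, 5 burn out
  ..F...
  .FTF.F
  FTTTFT
  TTTTTT
  TTT.T.
Step 3: 6 trees catch fire, 6 burn out
  ......
  ..F...
  .FTF.F
  FTTTFT
  TTT.T.

......
..F...
.FTF.F
FTTTFT
TTT.T.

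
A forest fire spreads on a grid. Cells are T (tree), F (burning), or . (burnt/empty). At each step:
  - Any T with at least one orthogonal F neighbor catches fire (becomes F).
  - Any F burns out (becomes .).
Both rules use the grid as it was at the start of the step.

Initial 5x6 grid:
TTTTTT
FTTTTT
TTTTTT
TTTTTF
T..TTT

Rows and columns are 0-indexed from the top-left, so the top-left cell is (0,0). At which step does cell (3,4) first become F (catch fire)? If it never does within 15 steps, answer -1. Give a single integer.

Step 1: cell (3,4)='F' (+6 fires, +2 burnt)
  -> target ignites at step 1
Step 2: cell (3,4)='.' (+8 fires, +6 burnt)
Step 3: cell (3,4)='.' (+10 fires, +8 burnt)
Step 4: cell (3,4)='.' (+2 fires, +10 burnt)
Step 5: cell (3,4)='.' (+0 fires, +2 burnt)
  fire out at step 5

1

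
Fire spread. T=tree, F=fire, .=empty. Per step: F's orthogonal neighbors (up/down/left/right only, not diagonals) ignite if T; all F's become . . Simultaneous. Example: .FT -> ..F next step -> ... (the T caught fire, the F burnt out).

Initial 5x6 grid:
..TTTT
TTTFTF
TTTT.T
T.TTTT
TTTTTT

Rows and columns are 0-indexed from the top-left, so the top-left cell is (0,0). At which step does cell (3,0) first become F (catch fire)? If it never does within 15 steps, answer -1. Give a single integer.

Step 1: cell (3,0)='T' (+6 fires, +2 burnt)
Step 2: cell (3,0)='T' (+6 fires, +6 burnt)
Step 3: cell (3,0)='T' (+6 fires, +6 burnt)
Step 4: cell (3,0)='T' (+3 fires, +6 burnt)
Step 5: cell (3,0)='F' (+2 fires, +3 burnt)
  -> target ignites at step 5
Step 6: cell (3,0)='.' (+1 fires, +2 burnt)
Step 7: cell (3,0)='.' (+0 fires, +1 burnt)
  fire out at step 7

5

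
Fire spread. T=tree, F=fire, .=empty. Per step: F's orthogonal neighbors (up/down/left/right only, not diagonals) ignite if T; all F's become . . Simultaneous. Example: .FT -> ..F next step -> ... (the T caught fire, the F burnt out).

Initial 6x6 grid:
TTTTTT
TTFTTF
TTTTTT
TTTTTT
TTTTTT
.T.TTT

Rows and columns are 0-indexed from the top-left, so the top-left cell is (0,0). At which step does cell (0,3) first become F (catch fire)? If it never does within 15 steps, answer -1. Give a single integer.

Step 1: cell (0,3)='T' (+7 fires, +2 burnt)
Step 2: cell (0,3)='F' (+9 fires, +7 burnt)
  -> target ignites at step 2
Step 3: cell (0,3)='.' (+7 fires, +9 burnt)
Step 4: cell (0,3)='.' (+5 fires, +7 burnt)
Step 5: cell (0,3)='.' (+4 fires, +5 burnt)
Step 6: cell (0,3)='.' (+0 fires, +4 burnt)
  fire out at step 6

2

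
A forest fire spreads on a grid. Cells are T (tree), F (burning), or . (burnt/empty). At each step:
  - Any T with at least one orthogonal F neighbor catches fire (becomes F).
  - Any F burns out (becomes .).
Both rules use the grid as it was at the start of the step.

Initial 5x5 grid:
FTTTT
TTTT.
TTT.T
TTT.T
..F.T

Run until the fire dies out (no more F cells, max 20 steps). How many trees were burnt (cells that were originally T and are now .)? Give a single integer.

Answer: 14

Derivation:
Step 1: +3 fires, +2 burnt (F count now 3)
Step 2: +5 fires, +3 burnt (F count now 5)
Step 3: +4 fires, +5 burnt (F count now 4)
Step 4: +2 fires, +4 burnt (F count now 2)
Step 5: +0 fires, +2 burnt (F count now 0)
Fire out after step 5
Initially T: 17, now '.': 22
Total burnt (originally-T cells now '.'): 14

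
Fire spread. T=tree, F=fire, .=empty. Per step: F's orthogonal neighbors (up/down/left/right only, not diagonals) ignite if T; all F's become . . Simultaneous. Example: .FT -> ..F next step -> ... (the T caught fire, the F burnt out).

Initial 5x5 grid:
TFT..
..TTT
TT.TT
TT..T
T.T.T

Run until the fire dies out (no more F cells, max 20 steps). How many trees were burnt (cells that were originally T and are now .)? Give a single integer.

Step 1: +2 fires, +1 burnt (F count now 2)
Step 2: +1 fires, +2 burnt (F count now 1)
Step 3: +1 fires, +1 burnt (F count now 1)
Step 4: +2 fires, +1 burnt (F count now 2)
Step 5: +1 fires, +2 burnt (F count now 1)
Step 6: +1 fires, +1 burnt (F count now 1)
Step 7: +1 fires, +1 burnt (F count now 1)
Step 8: +0 fires, +1 burnt (F count now 0)
Fire out after step 8
Initially T: 15, now '.': 19
Total burnt (originally-T cells now '.'): 9

Answer: 9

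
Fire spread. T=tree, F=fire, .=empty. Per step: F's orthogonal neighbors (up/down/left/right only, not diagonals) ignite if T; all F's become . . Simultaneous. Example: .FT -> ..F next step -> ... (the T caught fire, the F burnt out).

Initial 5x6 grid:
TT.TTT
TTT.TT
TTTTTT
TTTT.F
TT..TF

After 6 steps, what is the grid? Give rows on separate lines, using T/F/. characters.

Step 1: 2 trees catch fire, 2 burn out
  TT.TTT
  TTT.TT
  TTTTTF
  TTTT..
  TT..F.
Step 2: 2 trees catch fire, 2 burn out
  TT.TTT
  TTT.TF
  TTTTF.
  TTTT..
  TT....
Step 3: 3 trees catch fire, 2 burn out
  TT.TTF
  TTT.F.
  TTTF..
  TTTT..
  TT....
Step 4: 3 trees catch fire, 3 burn out
  TT.TF.
  TTT...
  TTF...
  TTTF..
  TT....
Step 5: 4 trees catch fire, 3 burn out
  TT.F..
  TTF...
  TF....
  TTF...
  TT....
Step 6: 3 trees catch fire, 4 burn out
  TT....
  TF....
  F.....
  TF....
  TT....

TT....
TF....
F.....
TF....
TT....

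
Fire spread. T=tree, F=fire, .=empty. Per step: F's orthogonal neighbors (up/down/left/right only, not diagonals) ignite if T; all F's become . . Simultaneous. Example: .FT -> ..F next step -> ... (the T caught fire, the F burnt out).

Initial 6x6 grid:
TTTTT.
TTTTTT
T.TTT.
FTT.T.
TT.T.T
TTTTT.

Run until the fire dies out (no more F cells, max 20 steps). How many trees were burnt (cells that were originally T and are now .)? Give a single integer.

Step 1: +3 fires, +1 burnt (F count now 3)
Step 2: +4 fires, +3 burnt (F count now 4)
Step 3: +4 fires, +4 burnt (F count now 4)
Step 4: +4 fires, +4 burnt (F count now 4)
Step 5: +4 fires, +4 burnt (F count now 4)
Step 6: +5 fires, +4 burnt (F count now 5)
Step 7: +2 fires, +5 burnt (F count now 2)
Step 8: +0 fires, +2 burnt (F count now 0)
Fire out after step 8
Initially T: 27, now '.': 35
Total burnt (originally-T cells now '.'): 26

Answer: 26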